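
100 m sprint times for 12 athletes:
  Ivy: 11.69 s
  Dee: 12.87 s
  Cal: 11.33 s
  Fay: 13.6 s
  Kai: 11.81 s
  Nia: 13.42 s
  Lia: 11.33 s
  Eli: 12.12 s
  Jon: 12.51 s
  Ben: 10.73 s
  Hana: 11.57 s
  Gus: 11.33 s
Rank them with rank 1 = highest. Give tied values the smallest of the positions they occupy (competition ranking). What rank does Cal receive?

Sorted (descending): 13.6, 13.42, 12.87, 12.51, 12.12, 11.81, 11.69, 11.57, 11.33, 11.33, 11.33, 10.73
The 3 values of 11.33 occupy positions 9–11 → each gets rank 9.
Cal has value 11.33 s → rank 9.

9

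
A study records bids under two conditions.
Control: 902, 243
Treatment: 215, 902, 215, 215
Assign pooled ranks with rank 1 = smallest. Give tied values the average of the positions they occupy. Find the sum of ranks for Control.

9.5

Sorted (ascending): 215, 215, 215, 243, 902, 902
The 3 values of 215 occupy positions 1–3 → average rank 2.
The 2 values of 902 occupy positions 5–6 → average rank (5+6)/2 = 5.5.
Control values → pooled ranks: 902→5.5, 243→4
Rank sum = 5.5 + 4 = 9.5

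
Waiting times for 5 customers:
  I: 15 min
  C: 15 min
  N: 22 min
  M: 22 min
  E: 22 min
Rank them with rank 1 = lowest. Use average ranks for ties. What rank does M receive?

Sorted (ascending): 15, 15, 22, 22, 22
The 2 values of 15 occupy positions 1–2 → average rank (1+2)/2 = 1.5.
The 3 values of 22 occupy positions 3–5 → average rank 4.
M has value 22 min → rank 4.

4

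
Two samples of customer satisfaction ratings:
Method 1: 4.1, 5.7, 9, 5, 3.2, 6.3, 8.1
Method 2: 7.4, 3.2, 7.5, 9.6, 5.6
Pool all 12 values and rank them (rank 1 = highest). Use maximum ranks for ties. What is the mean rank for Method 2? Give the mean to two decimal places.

6.00

Sorted (descending): 9.6, 9, 8.1, 7.5, 7.4, 6.3, 5.7, 5.6, 5, 4.1, 3.2, 3.2
The 2 values of 3.2 occupy positions 11–12 → each gets rank 12.
Method 2 values → pooled ranks: 7.4→5, 3.2→12, 7.5→4, 9.6→1, 5.6→8
Mean rank = (5 + 12 + 4 + 1 + 8) / 5 = 6.00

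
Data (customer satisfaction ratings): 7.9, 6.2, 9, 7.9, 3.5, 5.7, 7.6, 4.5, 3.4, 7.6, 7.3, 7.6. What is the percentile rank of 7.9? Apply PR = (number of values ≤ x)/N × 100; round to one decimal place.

N = 12.
Strictly below 7.9: 9. Equal to 7.9: 2.
PR = 11/12 × 100 = 91.7

91.7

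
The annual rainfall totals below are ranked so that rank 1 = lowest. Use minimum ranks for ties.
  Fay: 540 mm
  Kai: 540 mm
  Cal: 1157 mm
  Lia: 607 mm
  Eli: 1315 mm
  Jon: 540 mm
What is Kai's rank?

1

Sorted (ascending): 540, 540, 540, 607, 1157, 1315
The 3 values of 540 occupy positions 1–3 → each gets rank 1.
Kai has value 540 mm → rank 1.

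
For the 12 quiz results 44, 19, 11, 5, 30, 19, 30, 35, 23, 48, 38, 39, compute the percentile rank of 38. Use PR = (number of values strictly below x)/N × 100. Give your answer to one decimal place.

N = 12.
Strictly below 38: 8. Equal to 38: 1.
PR = 8/12 × 100 = 66.7

66.7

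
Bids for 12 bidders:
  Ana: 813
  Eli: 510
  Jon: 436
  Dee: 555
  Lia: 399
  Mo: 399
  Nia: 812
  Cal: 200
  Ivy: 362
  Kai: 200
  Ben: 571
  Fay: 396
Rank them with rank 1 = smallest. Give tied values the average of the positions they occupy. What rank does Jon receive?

7

Sorted (ascending): 200, 200, 362, 396, 399, 399, 436, 510, 555, 571, 812, 813
The 2 values of 200 occupy positions 1–2 → average rank (1+2)/2 = 1.5.
The 2 values of 399 occupy positions 5–6 → average rank (5+6)/2 = 5.5.
Jon has value 436 → rank 7.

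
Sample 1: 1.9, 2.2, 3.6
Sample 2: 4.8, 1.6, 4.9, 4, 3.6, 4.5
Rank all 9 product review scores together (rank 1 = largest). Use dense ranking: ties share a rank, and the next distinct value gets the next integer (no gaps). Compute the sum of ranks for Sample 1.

Sorted (descending): 4.9, 4.8, 4.5, 4, 3.6, 3.6, 2.2, 1.9, 1.6
The 2 values of 3.6 share dense rank 5.
Remaining distinct values take the next consecutive integers.
Sample 1 values → pooled ranks: 1.9→7, 2.2→6, 3.6→5
Rank sum = 7 + 6 + 5 = 18

18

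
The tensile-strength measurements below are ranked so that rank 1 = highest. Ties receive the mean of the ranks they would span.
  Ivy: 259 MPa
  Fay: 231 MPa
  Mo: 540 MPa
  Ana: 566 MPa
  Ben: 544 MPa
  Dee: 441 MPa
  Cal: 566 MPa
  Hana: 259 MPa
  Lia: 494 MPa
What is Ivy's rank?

Sorted (descending): 566, 566, 544, 540, 494, 441, 259, 259, 231
The 2 values of 566 occupy positions 1–2 → average rank (1+2)/2 = 1.5.
The 2 values of 259 occupy positions 7–8 → average rank (7+8)/2 = 7.5.
Ivy has value 259 MPa → rank 7.5.

7.5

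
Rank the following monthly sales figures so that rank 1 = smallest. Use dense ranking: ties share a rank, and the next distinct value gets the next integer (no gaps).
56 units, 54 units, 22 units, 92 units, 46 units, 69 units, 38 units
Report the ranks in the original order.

Sorted (ascending): 22, 38, 46, 54, 56, 69, 92
No ties — each value takes its position as its rank.

5, 4, 1, 7, 3, 6, 2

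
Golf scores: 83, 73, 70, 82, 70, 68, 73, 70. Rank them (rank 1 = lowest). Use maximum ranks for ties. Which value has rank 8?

83

Sorted (ascending): 68, 70, 70, 70, 73, 73, 82, 83
The 3 values of 70 occupy positions 2–4 → each gets rank 4.
The 2 values of 73 occupy positions 5–6 → each gets rank 6.
Rank 8 → value 83.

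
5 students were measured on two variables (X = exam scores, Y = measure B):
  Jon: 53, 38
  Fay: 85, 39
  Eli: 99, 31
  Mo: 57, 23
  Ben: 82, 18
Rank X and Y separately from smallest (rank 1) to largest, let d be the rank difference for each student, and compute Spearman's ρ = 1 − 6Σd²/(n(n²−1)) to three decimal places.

0.100

Ranks of variable 1: 1, 4, 5, 2, 3
Ranks of variable 2: 4, 5, 3, 2, 1
d = r₁ − r₂: -3, -1, 2, 0, 2
d²: 9, 1, 4, 0, 4; Σd² = 18
ρ = 1 − 6·18/(5·24) = 1 − 108/120 = 0.100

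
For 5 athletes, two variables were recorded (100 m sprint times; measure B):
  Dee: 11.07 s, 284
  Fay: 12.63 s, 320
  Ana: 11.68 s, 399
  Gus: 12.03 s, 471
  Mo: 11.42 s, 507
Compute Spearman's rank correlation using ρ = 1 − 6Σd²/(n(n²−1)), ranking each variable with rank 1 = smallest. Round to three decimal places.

Ranks of variable 1: 1, 5, 3, 4, 2
Ranks of variable 2: 1, 2, 3, 4, 5
d = r₁ − r₂: 0, 3, 0, 0, -3
d²: 0, 9, 0, 0, 9; Σd² = 18
ρ = 1 − 6·18/(5·24) = 1 − 108/120 = 0.100

0.100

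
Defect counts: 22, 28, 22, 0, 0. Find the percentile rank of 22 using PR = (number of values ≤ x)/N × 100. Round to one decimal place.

80.0

N = 5.
Strictly below 22: 2. Equal to 22: 2.
PR = 4/5 × 100 = 80.0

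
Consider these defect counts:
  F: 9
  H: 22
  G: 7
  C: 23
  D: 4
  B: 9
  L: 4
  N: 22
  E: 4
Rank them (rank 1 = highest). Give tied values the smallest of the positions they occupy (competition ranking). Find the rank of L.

7

Sorted (descending): 23, 22, 22, 9, 9, 7, 4, 4, 4
The 2 values of 22 occupy positions 2–3 → each gets rank 2.
The 2 values of 9 occupy positions 4–5 → each gets rank 4.
The 3 values of 4 occupy positions 7–9 → each gets rank 7.
L has value 4 → rank 7.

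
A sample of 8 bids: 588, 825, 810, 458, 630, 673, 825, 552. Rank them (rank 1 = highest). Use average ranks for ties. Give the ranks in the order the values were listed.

Sorted (descending): 825, 825, 810, 673, 630, 588, 552, 458
The 2 values of 825 occupy positions 1–2 → average rank (1+2)/2 = 1.5.

6, 1.5, 3, 8, 5, 4, 1.5, 7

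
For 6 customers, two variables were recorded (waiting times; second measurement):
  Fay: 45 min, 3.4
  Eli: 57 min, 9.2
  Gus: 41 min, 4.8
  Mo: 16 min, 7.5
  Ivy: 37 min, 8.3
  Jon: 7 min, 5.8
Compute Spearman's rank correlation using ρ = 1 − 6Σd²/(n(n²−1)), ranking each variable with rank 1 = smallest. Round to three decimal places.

0.086

Ranks of variable 1: 5, 6, 4, 2, 3, 1
Ranks of variable 2: 1, 6, 2, 4, 5, 3
d = r₁ − r₂: 4, 0, 2, -2, -2, -2
d²: 16, 0, 4, 4, 4, 4; Σd² = 32
ρ = 1 − 6·32/(6·35) = 1 − 192/210 = 0.086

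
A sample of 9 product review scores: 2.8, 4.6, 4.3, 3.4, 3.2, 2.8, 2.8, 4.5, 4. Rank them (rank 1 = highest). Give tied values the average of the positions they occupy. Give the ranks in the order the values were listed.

8, 1, 3, 5, 6, 8, 8, 2, 4

Sorted (descending): 4.6, 4.5, 4.3, 4, 3.4, 3.2, 2.8, 2.8, 2.8
The 3 values of 2.8 occupy positions 7–9 → average rank 8.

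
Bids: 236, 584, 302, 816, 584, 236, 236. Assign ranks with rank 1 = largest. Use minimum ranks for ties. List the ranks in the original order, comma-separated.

5, 2, 4, 1, 2, 5, 5

Sorted (descending): 816, 584, 584, 302, 236, 236, 236
The 2 values of 584 occupy positions 2–3 → each gets rank 2.
The 3 values of 236 occupy positions 5–7 → each gets rank 5.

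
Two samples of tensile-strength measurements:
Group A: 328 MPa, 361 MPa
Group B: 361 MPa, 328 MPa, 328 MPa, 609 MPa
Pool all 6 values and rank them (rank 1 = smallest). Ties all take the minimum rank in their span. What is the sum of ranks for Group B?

12

Sorted (ascending): 328, 328, 328, 361, 361, 609
The 3 values of 328 occupy positions 1–3 → each gets rank 1.
The 2 values of 361 occupy positions 4–5 → each gets rank 4.
Group B values → pooled ranks: 361→4, 328→1, 328→1, 609→6
Rank sum = 4 + 1 + 1 + 6 = 12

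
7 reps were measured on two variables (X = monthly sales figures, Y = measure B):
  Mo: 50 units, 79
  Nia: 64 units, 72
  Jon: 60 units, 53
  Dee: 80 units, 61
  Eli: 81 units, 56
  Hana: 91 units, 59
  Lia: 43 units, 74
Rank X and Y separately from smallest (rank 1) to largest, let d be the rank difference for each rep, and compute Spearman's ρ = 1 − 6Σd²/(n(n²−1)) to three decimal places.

-0.571

Ranks of variable 1: 2, 4, 3, 5, 6, 7, 1
Ranks of variable 2: 7, 5, 1, 4, 2, 3, 6
d = r₁ − r₂: -5, -1, 2, 1, 4, 4, -5
d²: 25, 1, 4, 1, 16, 16, 25; Σd² = 88
ρ = 1 − 6·88/(7·48) = 1 − 528/336 = -0.571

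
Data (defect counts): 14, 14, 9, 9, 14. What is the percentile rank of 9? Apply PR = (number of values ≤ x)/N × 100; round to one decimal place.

40.0

N = 5.
Strictly below 9: 0. Equal to 9: 2.
PR = 2/5 × 100 = 40.0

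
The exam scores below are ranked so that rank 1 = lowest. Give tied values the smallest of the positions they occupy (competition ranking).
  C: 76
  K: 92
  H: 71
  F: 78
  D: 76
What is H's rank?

1

Sorted (ascending): 71, 76, 76, 78, 92
The 2 values of 76 occupy positions 2–3 → each gets rank 2.
H has value 71 → rank 1.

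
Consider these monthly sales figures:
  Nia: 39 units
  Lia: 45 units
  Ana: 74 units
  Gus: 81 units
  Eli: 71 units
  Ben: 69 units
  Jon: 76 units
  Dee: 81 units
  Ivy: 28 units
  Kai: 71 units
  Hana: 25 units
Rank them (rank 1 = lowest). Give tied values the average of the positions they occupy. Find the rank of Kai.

Sorted (ascending): 25, 28, 39, 45, 69, 71, 71, 74, 76, 81, 81
The 2 values of 71 occupy positions 6–7 → average rank (6+7)/2 = 6.5.
The 2 values of 81 occupy positions 10–11 → average rank (10+11)/2 = 10.5.
Kai has value 71 units → rank 6.5.

6.5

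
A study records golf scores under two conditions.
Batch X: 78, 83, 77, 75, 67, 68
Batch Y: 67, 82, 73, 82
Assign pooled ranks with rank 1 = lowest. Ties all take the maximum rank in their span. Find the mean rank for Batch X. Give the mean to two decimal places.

5.50

Sorted (ascending): 67, 67, 68, 73, 75, 77, 78, 82, 82, 83
The 2 values of 67 occupy positions 1–2 → each gets rank 2.
The 2 values of 82 occupy positions 8–9 → each gets rank 9.
Batch X values → pooled ranks: 78→7, 83→10, 77→6, 75→5, 67→2, 68→3
Mean rank = (7 + 10 + 6 + 5 + 2 + 3) / 6 = 5.50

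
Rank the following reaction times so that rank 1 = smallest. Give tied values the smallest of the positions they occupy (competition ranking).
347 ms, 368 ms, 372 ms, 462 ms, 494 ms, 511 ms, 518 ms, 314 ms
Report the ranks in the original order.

2, 3, 4, 5, 6, 7, 8, 1

Sorted (ascending): 314, 347, 368, 372, 462, 494, 511, 518
No ties — each value takes its position as its rank.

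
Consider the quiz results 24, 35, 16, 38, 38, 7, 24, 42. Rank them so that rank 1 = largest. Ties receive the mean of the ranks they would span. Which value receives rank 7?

16

Sorted (descending): 42, 38, 38, 35, 24, 24, 16, 7
The 2 values of 38 occupy positions 2–3 → average rank (2+3)/2 = 2.5.
The 2 values of 24 occupy positions 5–6 → average rank (5+6)/2 = 5.5.
Rank 7 → value 16.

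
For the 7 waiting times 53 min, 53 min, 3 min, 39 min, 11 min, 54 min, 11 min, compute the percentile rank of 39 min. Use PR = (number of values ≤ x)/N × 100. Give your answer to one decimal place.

57.1

N = 7.
Strictly below 39: 3. Equal to 39: 1.
PR = 4/7 × 100 = 57.1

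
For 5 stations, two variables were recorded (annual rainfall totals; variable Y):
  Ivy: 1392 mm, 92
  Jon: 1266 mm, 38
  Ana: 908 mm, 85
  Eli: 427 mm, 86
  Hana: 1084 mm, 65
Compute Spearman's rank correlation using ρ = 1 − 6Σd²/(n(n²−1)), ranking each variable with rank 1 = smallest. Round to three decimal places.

0.000

Ranks of variable 1: 5, 4, 2, 1, 3
Ranks of variable 2: 5, 1, 3, 4, 2
d = r₁ − r₂: 0, 3, -1, -3, 1
d²: 0, 9, 1, 9, 1; Σd² = 20
ρ = 1 − 6·20/(5·24) = 1 − 120/120 = 0.000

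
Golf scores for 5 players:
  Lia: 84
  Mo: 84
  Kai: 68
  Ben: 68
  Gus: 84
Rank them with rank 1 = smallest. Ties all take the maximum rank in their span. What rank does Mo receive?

Sorted (ascending): 68, 68, 84, 84, 84
The 2 values of 68 occupy positions 1–2 → each gets rank 2.
The 3 values of 84 occupy positions 3–5 → each gets rank 5.
Mo has value 84 → rank 5.

5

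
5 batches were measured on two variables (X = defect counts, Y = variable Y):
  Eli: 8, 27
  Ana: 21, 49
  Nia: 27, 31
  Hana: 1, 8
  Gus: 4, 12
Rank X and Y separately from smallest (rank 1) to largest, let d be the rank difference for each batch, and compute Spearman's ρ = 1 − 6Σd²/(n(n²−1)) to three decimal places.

0.900

Ranks of variable 1: 3, 4, 5, 1, 2
Ranks of variable 2: 3, 5, 4, 1, 2
d = r₁ − r₂: 0, -1, 1, 0, 0
d²: 0, 1, 1, 0, 0; Σd² = 2
ρ = 1 − 6·2/(5·24) = 1 − 12/120 = 0.900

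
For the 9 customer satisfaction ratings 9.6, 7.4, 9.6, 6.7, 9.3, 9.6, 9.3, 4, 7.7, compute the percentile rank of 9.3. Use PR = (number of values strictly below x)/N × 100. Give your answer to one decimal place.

44.4

N = 9.
Strictly below 9.3: 4. Equal to 9.3: 2.
PR = 4/9 × 100 = 44.4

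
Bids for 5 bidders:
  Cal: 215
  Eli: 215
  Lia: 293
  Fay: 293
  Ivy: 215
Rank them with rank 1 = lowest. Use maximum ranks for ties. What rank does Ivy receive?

3

Sorted (ascending): 215, 215, 215, 293, 293
The 3 values of 215 occupy positions 1–3 → each gets rank 3.
The 2 values of 293 occupy positions 4–5 → each gets rank 5.
Ivy has value 215 → rank 3.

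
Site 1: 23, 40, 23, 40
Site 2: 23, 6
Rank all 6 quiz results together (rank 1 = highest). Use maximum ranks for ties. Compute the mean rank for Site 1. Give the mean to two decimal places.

3.50

Sorted (descending): 40, 40, 23, 23, 23, 6
The 2 values of 40 occupy positions 1–2 → each gets rank 2.
The 3 values of 23 occupy positions 3–5 → each gets rank 5.
Site 1 values → pooled ranks: 23→5, 40→2, 23→5, 40→2
Mean rank = (5 + 2 + 5 + 2) / 4 = 3.50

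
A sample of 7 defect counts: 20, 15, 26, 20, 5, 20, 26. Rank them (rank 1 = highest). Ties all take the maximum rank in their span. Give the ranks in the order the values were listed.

Sorted (descending): 26, 26, 20, 20, 20, 15, 5
The 2 values of 26 occupy positions 1–2 → each gets rank 2.
The 3 values of 20 occupy positions 3–5 → each gets rank 5.

5, 6, 2, 5, 7, 5, 2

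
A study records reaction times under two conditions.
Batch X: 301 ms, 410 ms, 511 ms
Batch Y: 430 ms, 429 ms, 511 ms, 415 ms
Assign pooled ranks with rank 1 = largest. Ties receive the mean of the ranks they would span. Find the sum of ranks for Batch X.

Sorted (descending): 511, 511, 430, 429, 415, 410, 301
The 2 values of 511 occupy positions 1–2 → average rank (1+2)/2 = 1.5.
Batch X values → pooled ranks: 301→7, 410→6, 511→1.5
Rank sum = 7 + 6 + 1.5 = 14.5

14.5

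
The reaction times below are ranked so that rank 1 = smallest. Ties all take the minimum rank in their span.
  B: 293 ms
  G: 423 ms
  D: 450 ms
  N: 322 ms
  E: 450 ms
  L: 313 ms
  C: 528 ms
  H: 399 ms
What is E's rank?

6

Sorted (ascending): 293, 313, 322, 399, 423, 450, 450, 528
The 2 values of 450 occupy positions 6–7 → each gets rank 6.
E has value 450 ms → rank 6.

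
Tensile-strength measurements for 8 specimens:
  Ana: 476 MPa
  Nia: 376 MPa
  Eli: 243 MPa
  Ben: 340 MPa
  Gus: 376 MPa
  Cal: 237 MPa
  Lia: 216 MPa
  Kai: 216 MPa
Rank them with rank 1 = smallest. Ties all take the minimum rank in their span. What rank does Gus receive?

6

Sorted (ascending): 216, 216, 237, 243, 340, 376, 376, 476
The 2 values of 216 occupy positions 1–2 → each gets rank 1.
The 2 values of 376 occupy positions 6–7 → each gets rank 6.
Gus has value 376 MPa → rank 6.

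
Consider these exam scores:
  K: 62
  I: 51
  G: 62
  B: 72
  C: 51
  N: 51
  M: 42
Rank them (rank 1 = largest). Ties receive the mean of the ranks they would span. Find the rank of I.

Sorted (descending): 72, 62, 62, 51, 51, 51, 42
The 2 values of 62 occupy positions 2–3 → average rank (2+3)/2 = 2.5.
The 3 values of 51 occupy positions 4–6 → average rank 5.
I has value 51 → rank 5.

5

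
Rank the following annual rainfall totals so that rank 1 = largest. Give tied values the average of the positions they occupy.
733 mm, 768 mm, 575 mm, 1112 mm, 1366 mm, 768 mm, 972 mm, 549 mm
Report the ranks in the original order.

Sorted (descending): 1366, 1112, 972, 768, 768, 733, 575, 549
The 2 values of 768 occupy positions 4–5 → average rank (4+5)/2 = 4.5.

6, 4.5, 7, 2, 1, 4.5, 3, 8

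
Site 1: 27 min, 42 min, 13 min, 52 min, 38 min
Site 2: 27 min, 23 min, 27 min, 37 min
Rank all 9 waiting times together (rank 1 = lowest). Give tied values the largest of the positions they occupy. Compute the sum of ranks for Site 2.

18

Sorted (ascending): 13, 23, 27, 27, 27, 37, 38, 42, 52
The 3 values of 27 occupy positions 3–5 → each gets rank 5.
Site 2 values → pooled ranks: 27→5, 23→2, 27→5, 37→6
Rank sum = 5 + 2 + 5 + 6 = 18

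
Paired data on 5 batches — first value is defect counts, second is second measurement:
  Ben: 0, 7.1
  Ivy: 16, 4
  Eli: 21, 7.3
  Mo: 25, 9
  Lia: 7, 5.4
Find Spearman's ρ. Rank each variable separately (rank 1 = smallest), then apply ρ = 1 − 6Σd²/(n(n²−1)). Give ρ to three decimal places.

0.600

Ranks of variable 1: 1, 3, 4, 5, 2
Ranks of variable 2: 3, 1, 4, 5, 2
d = r₁ − r₂: -2, 2, 0, 0, 0
d²: 4, 4, 0, 0, 0; Σd² = 8
ρ = 1 − 6·8/(5·24) = 1 − 48/120 = 0.600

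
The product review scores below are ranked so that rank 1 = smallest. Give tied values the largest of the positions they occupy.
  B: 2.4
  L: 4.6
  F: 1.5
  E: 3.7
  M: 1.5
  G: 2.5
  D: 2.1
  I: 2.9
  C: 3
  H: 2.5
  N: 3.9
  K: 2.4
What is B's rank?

Sorted (ascending): 1.5, 1.5, 2.1, 2.4, 2.4, 2.5, 2.5, 2.9, 3, 3.7, 3.9, 4.6
The 2 values of 1.5 occupy positions 1–2 → each gets rank 2.
The 2 values of 2.4 occupy positions 4–5 → each gets rank 5.
The 2 values of 2.5 occupy positions 6–7 → each gets rank 7.
B has value 2.4 → rank 5.

5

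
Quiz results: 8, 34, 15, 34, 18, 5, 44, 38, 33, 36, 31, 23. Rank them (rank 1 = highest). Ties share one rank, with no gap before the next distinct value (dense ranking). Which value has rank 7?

23

Sorted (descending): 44, 38, 36, 34, 34, 33, 31, 23, 18, 15, 8, 5
The 2 values of 34 share dense rank 4.
Remaining distinct values take the next consecutive integers.
Rank 7 → value 23.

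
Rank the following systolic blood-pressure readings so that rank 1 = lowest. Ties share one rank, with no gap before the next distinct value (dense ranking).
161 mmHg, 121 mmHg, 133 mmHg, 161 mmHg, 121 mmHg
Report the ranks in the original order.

Sorted (ascending): 121, 121, 133, 161, 161
The 2 values of 121 share dense rank 1.
The 2 values of 161 share dense rank 3.
Remaining distinct values take the next consecutive integers.

3, 1, 2, 3, 1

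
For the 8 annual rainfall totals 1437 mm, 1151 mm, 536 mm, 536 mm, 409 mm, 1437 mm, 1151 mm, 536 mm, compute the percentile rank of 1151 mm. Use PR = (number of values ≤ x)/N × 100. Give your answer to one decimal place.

N = 8.
Strictly below 1151: 4. Equal to 1151: 2.
PR = 6/8 × 100 = 75.0

75.0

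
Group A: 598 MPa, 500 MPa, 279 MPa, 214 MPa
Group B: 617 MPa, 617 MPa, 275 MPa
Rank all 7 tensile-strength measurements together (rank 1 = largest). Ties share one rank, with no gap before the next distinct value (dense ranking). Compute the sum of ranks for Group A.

Sorted (descending): 617, 617, 598, 500, 279, 275, 214
The 2 values of 617 share dense rank 1.
Remaining distinct values take the next consecutive integers.
Group A values → pooled ranks: 598→2, 500→3, 279→4, 214→6
Rank sum = 2 + 3 + 4 + 6 = 15

15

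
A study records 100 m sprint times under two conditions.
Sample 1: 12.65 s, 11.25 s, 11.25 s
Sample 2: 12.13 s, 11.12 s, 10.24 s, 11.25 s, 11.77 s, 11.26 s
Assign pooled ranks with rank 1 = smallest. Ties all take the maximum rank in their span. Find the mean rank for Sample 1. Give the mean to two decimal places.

Sorted (ascending): 10.24, 11.12, 11.25, 11.25, 11.25, 11.26, 11.77, 12.13, 12.65
The 3 values of 11.25 occupy positions 3–5 → each gets rank 5.
Sample 1 values → pooled ranks: 12.65→9, 11.25→5, 11.25→5
Mean rank = (9 + 5 + 5) / 3 = 6.33

6.33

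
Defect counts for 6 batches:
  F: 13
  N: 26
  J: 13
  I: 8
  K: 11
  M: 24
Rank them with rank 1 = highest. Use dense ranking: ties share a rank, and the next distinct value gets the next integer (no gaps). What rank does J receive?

3

Sorted (descending): 26, 24, 13, 13, 11, 8
The 2 values of 13 share dense rank 3.
Remaining distinct values take the next consecutive integers.
J has value 13 → rank 3.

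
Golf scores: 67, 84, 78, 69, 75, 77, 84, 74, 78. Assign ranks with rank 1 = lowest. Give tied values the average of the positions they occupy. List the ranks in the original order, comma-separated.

1, 8.5, 6.5, 2, 4, 5, 8.5, 3, 6.5

Sorted (ascending): 67, 69, 74, 75, 77, 78, 78, 84, 84
The 2 values of 78 occupy positions 6–7 → average rank (6+7)/2 = 6.5.
The 2 values of 84 occupy positions 8–9 → average rank (8+9)/2 = 8.5.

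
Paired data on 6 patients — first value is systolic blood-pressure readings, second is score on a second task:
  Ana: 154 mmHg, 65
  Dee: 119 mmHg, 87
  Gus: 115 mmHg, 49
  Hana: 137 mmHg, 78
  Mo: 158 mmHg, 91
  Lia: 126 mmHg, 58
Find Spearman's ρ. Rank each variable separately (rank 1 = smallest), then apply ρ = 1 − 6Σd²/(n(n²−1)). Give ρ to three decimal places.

Ranks of variable 1: 5, 2, 1, 4, 6, 3
Ranks of variable 2: 3, 5, 1, 4, 6, 2
d = r₁ − r₂: 2, -3, 0, 0, 0, 1
d²: 4, 9, 0, 0, 0, 1; Σd² = 14
ρ = 1 − 6·14/(6·35) = 1 − 84/210 = 0.600

0.600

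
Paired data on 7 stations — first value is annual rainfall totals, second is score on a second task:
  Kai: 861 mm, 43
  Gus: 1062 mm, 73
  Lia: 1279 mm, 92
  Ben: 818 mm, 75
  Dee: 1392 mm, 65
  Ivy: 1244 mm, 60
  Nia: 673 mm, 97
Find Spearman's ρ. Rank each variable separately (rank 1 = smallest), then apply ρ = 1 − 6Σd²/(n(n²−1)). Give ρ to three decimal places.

Ranks of variable 1: 3, 4, 6, 2, 7, 5, 1
Ranks of variable 2: 1, 4, 6, 5, 3, 2, 7
d = r₁ − r₂: 2, 0, 0, -3, 4, 3, -6
d²: 4, 0, 0, 9, 16, 9, 36; Σd² = 74
ρ = 1 − 6·74/(7·48) = 1 − 444/336 = -0.321

-0.321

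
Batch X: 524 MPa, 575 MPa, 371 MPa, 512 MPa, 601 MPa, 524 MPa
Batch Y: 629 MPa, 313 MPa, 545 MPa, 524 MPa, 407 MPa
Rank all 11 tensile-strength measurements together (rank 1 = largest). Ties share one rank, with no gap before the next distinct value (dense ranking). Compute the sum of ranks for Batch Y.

Sorted (descending): 629, 601, 575, 545, 524, 524, 524, 512, 407, 371, 313
The 3 values of 524 share dense rank 5.
Remaining distinct values take the next consecutive integers.
Batch Y values → pooled ranks: 629→1, 313→9, 545→4, 524→5, 407→7
Rank sum = 1 + 9 + 4 + 5 + 7 = 26

26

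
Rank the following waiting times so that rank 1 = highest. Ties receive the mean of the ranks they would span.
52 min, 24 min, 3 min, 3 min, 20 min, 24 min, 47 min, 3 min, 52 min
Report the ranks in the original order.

1.5, 4.5, 8, 8, 6, 4.5, 3, 8, 1.5

Sorted (descending): 52, 52, 47, 24, 24, 20, 3, 3, 3
The 2 values of 52 occupy positions 1–2 → average rank (1+2)/2 = 1.5.
The 2 values of 24 occupy positions 4–5 → average rank (4+5)/2 = 4.5.
The 3 values of 3 occupy positions 7–9 → average rank 8.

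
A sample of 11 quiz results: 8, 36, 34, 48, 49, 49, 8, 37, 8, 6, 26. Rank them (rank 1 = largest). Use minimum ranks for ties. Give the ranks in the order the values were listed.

Sorted (descending): 49, 49, 48, 37, 36, 34, 26, 8, 8, 8, 6
The 2 values of 49 occupy positions 1–2 → each gets rank 1.
The 3 values of 8 occupy positions 8–10 → each gets rank 8.

8, 5, 6, 3, 1, 1, 8, 4, 8, 11, 7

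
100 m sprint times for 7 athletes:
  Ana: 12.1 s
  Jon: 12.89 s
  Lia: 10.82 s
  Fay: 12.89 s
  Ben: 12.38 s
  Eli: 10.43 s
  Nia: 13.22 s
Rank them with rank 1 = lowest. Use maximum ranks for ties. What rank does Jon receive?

Sorted (ascending): 10.43, 10.82, 12.1, 12.38, 12.89, 12.89, 13.22
The 2 values of 12.89 occupy positions 5–6 → each gets rank 6.
Jon has value 12.89 s → rank 6.

6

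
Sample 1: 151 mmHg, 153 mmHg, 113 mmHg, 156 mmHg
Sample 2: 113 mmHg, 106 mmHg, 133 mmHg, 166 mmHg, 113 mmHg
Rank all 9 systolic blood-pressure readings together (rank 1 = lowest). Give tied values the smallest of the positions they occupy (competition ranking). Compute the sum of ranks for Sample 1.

Sorted (ascending): 106, 113, 113, 113, 133, 151, 153, 156, 166
The 3 values of 113 occupy positions 2–4 → each gets rank 2.
Sample 1 values → pooled ranks: 151→6, 153→7, 113→2, 156→8
Rank sum = 6 + 7 + 2 + 8 = 23

23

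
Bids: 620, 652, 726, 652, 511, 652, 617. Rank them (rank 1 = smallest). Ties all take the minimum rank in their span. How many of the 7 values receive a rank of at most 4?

6

Sorted (ascending): 511, 617, 620, 652, 652, 652, 726
The 3 values of 652 occupy positions 4–6 → each gets rank 4.
Ranks ≤ 4: {1, 2, 3, 4, 4, 4} → 6 values.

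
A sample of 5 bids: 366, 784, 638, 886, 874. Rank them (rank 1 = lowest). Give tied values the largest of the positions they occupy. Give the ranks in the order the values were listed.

Sorted (ascending): 366, 638, 784, 874, 886
No ties — each value takes its position as its rank.

1, 3, 2, 5, 4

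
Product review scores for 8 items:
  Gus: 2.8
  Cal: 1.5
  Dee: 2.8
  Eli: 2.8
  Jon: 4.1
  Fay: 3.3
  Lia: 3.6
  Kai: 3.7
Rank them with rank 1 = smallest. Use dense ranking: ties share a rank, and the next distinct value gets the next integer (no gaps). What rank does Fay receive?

Sorted (ascending): 1.5, 2.8, 2.8, 2.8, 3.3, 3.6, 3.7, 4.1
The 3 values of 2.8 share dense rank 2.
Remaining distinct values take the next consecutive integers.
Fay has value 3.3 → rank 3.

3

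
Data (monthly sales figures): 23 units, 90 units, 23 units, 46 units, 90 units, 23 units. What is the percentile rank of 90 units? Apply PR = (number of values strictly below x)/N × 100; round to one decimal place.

66.7

N = 6.
Strictly below 90: 4. Equal to 90: 2.
PR = 4/6 × 100 = 66.7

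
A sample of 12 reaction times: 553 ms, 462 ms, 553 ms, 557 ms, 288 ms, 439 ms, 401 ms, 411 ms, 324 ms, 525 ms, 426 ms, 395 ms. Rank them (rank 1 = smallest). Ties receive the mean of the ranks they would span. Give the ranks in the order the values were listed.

Sorted (ascending): 288, 324, 395, 401, 411, 426, 439, 462, 525, 553, 553, 557
The 2 values of 553 occupy positions 10–11 → average rank (10+11)/2 = 10.5.

10.5, 8, 10.5, 12, 1, 7, 4, 5, 2, 9, 6, 3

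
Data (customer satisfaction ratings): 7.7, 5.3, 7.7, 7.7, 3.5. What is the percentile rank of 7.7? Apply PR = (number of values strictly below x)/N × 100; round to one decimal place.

N = 5.
Strictly below 7.7: 2. Equal to 7.7: 3.
PR = 2/5 × 100 = 40.0

40.0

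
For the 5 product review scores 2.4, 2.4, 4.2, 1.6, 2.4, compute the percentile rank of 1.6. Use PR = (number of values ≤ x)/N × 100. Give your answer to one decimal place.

20.0

N = 5.
Strictly below 1.6: 0. Equal to 1.6: 1.
PR = 1/5 × 100 = 20.0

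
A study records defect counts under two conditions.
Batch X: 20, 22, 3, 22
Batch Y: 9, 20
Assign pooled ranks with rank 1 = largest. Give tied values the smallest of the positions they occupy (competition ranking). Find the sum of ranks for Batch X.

11

Sorted (descending): 22, 22, 20, 20, 9, 3
The 2 values of 22 occupy positions 1–2 → each gets rank 1.
The 2 values of 20 occupy positions 3–4 → each gets rank 3.
Batch X values → pooled ranks: 20→3, 22→1, 3→6, 22→1
Rank sum = 3 + 1 + 6 + 1 = 11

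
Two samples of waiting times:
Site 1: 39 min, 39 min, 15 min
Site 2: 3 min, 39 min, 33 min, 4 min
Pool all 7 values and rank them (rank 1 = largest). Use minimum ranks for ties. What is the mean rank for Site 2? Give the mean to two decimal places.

Sorted (descending): 39, 39, 39, 33, 15, 4, 3
The 3 values of 39 occupy positions 1–3 → each gets rank 1.
Site 2 values → pooled ranks: 3→7, 39→1, 33→4, 4→6
Mean rank = (7 + 1 + 4 + 6) / 4 = 4.50

4.50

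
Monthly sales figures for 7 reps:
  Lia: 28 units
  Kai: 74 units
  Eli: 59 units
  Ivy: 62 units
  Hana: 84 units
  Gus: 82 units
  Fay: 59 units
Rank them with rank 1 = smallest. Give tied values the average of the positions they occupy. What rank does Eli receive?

Sorted (ascending): 28, 59, 59, 62, 74, 82, 84
The 2 values of 59 occupy positions 2–3 → average rank (2+3)/2 = 2.5.
Eli has value 59 units → rank 2.5.

2.5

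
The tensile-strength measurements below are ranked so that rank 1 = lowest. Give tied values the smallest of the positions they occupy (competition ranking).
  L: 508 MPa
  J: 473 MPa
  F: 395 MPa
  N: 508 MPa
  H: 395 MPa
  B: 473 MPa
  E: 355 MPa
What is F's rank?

2

Sorted (ascending): 355, 395, 395, 473, 473, 508, 508
The 2 values of 395 occupy positions 2–3 → each gets rank 2.
The 2 values of 473 occupy positions 4–5 → each gets rank 4.
The 2 values of 508 occupy positions 6–7 → each gets rank 6.
F has value 395 MPa → rank 2.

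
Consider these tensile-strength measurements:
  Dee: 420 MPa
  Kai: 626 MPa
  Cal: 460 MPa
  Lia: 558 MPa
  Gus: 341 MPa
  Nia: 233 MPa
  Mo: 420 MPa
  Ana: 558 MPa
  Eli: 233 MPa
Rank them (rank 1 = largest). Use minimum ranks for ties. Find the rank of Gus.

7

Sorted (descending): 626, 558, 558, 460, 420, 420, 341, 233, 233
The 2 values of 558 occupy positions 2–3 → each gets rank 2.
The 2 values of 420 occupy positions 5–6 → each gets rank 5.
The 2 values of 233 occupy positions 8–9 → each gets rank 8.
Gus has value 341 MPa → rank 7.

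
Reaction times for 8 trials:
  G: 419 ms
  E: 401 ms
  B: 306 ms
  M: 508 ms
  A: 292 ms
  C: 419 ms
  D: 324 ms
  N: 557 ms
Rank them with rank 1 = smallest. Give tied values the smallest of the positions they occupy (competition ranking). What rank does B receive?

2

Sorted (ascending): 292, 306, 324, 401, 419, 419, 508, 557
The 2 values of 419 occupy positions 5–6 → each gets rank 5.
B has value 306 ms → rank 2.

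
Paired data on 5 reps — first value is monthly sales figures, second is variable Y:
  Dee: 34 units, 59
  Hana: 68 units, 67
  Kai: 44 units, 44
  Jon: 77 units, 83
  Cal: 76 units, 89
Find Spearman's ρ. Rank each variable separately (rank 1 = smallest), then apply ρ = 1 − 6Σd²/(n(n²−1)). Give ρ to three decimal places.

0.800

Ranks of variable 1: 1, 3, 2, 5, 4
Ranks of variable 2: 2, 3, 1, 4, 5
d = r₁ − r₂: -1, 0, 1, 1, -1
d²: 1, 0, 1, 1, 1; Σd² = 4
ρ = 1 − 6·4/(5·24) = 1 − 24/120 = 0.800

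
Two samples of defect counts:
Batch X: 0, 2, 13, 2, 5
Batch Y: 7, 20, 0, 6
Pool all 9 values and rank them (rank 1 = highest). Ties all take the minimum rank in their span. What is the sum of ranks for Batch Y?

Sorted (descending): 20, 13, 7, 6, 5, 2, 2, 0, 0
The 2 values of 2 occupy positions 6–7 → each gets rank 6.
The 2 values of 0 occupy positions 8–9 → each gets rank 8.
Batch Y values → pooled ranks: 7→3, 20→1, 0→8, 6→4
Rank sum = 3 + 1 + 8 + 4 = 16

16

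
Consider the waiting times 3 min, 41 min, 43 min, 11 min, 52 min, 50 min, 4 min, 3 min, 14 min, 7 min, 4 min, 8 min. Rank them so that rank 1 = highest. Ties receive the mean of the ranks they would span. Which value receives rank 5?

Sorted (descending): 52, 50, 43, 41, 14, 11, 8, 7, 4, 4, 3, 3
The 2 values of 4 occupy positions 9–10 → average rank (9+10)/2 = 9.5.
The 2 values of 3 occupy positions 11–12 → average rank (11+12)/2 = 11.5.
Rank 5 → value 14.

14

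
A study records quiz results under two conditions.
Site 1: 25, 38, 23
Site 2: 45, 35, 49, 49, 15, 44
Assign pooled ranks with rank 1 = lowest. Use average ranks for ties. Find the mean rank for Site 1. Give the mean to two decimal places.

3.33

Sorted (ascending): 15, 23, 25, 35, 38, 44, 45, 49, 49
The 2 values of 49 occupy positions 8–9 → average rank (8+9)/2 = 8.5.
Site 1 values → pooled ranks: 25→3, 38→5, 23→2
Mean rank = (3 + 5 + 2) / 3 = 3.33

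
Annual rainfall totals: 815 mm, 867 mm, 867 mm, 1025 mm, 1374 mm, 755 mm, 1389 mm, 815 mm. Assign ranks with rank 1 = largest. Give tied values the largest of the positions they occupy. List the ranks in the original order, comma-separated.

7, 5, 5, 3, 2, 8, 1, 7

Sorted (descending): 1389, 1374, 1025, 867, 867, 815, 815, 755
The 2 values of 867 occupy positions 4–5 → each gets rank 5.
The 2 values of 815 occupy positions 6–7 → each gets rank 7.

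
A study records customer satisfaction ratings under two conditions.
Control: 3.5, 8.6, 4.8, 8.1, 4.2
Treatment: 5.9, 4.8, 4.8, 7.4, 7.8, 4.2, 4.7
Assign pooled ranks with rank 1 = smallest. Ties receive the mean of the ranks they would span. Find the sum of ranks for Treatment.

Sorted (ascending): 3.5, 4.2, 4.2, 4.7, 4.8, 4.8, 4.8, 5.9, 7.4, 7.8, 8.1, 8.6
The 2 values of 4.2 occupy positions 2–3 → average rank (2+3)/2 = 2.5.
The 3 values of 4.8 occupy positions 5–7 → average rank 6.
Treatment values → pooled ranks: 5.9→8, 4.8→6, 4.8→6, 7.4→9, 7.8→10, 4.2→2.5, 4.7→4
Rank sum = 8 + 6 + 6 + 9 + 10 + 2.5 + 4 = 45.5

45.5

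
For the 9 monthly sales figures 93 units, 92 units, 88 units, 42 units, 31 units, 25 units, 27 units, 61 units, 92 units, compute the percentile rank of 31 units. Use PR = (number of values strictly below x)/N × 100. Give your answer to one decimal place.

N = 9.
Strictly below 31: 2. Equal to 31: 1.
PR = 2/9 × 100 = 22.2

22.2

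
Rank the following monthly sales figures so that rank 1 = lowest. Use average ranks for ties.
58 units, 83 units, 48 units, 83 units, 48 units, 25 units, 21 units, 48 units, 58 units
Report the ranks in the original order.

6.5, 8.5, 4, 8.5, 4, 2, 1, 4, 6.5

Sorted (ascending): 21, 25, 48, 48, 48, 58, 58, 83, 83
The 3 values of 48 occupy positions 3–5 → average rank 4.
The 2 values of 58 occupy positions 6–7 → average rank (6+7)/2 = 6.5.
The 2 values of 83 occupy positions 8–9 → average rank (8+9)/2 = 8.5.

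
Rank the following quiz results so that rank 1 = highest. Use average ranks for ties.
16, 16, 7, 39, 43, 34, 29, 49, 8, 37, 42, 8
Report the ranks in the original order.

8.5, 8.5, 12, 4, 2, 6, 7, 1, 10.5, 5, 3, 10.5

Sorted (descending): 49, 43, 42, 39, 37, 34, 29, 16, 16, 8, 8, 7
The 2 values of 16 occupy positions 8–9 → average rank (8+9)/2 = 8.5.
The 2 values of 8 occupy positions 10–11 → average rank (10+11)/2 = 10.5.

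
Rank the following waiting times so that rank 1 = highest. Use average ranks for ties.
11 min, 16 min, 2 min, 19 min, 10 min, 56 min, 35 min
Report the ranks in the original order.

Sorted (descending): 56, 35, 19, 16, 11, 10, 2
No ties — each value takes its position as its rank.

5, 4, 7, 3, 6, 1, 2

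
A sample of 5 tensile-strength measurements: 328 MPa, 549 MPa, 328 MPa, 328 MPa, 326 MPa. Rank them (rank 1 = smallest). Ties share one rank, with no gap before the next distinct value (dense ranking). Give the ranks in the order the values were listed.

Sorted (ascending): 326, 328, 328, 328, 549
The 3 values of 328 share dense rank 2.
Remaining distinct values take the next consecutive integers.

2, 3, 2, 2, 1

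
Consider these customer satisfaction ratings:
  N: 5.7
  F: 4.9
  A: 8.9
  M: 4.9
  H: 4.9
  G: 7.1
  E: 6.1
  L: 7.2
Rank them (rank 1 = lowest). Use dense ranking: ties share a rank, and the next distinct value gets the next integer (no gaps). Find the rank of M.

1

Sorted (ascending): 4.9, 4.9, 4.9, 5.7, 6.1, 7.1, 7.2, 8.9
The 3 values of 4.9 share dense rank 1.
Remaining distinct values take the next consecutive integers.
M has value 4.9 → rank 1.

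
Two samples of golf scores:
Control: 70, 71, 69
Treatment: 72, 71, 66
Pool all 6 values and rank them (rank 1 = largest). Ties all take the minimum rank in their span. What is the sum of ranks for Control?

11

Sorted (descending): 72, 71, 71, 70, 69, 66
The 2 values of 71 occupy positions 2–3 → each gets rank 2.
Control values → pooled ranks: 70→4, 71→2, 69→5
Rank sum = 4 + 2 + 5 = 11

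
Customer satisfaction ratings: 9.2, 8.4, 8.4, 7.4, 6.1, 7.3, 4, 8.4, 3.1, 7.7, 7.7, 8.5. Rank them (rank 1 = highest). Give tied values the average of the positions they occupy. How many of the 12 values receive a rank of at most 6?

Sorted (descending): 9.2, 8.5, 8.4, 8.4, 8.4, 7.7, 7.7, 7.4, 7.3, 6.1, 4, 3.1
The 3 values of 8.4 occupy positions 3–5 → average rank 4.
The 2 values of 7.7 occupy positions 6–7 → average rank (6+7)/2 = 6.5.
Ranks ≤ 6: {1, 2, 4, 4, 4} → 5 values.

5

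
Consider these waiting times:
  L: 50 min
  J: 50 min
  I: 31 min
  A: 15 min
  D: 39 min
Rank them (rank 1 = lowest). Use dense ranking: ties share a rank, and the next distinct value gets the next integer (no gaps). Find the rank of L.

4

Sorted (ascending): 15, 31, 39, 50, 50
The 2 values of 50 share dense rank 4.
Remaining distinct values take the next consecutive integers.
L has value 50 min → rank 4.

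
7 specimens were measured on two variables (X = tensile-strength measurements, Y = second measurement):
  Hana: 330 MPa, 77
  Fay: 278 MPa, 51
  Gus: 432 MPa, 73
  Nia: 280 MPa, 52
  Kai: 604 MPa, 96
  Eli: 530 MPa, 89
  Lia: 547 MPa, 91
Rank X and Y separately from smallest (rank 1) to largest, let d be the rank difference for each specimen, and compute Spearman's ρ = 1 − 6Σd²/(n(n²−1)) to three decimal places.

Ranks of variable 1: 3, 1, 4, 2, 7, 5, 6
Ranks of variable 2: 4, 1, 3, 2, 7, 5, 6
d = r₁ − r₂: -1, 0, 1, 0, 0, 0, 0
d²: 1, 0, 1, 0, 0, 0, 0; Σd² = 2
ρ = 1 − 6·2/(7·48) = 1 − 12/336 = 0.964

0.964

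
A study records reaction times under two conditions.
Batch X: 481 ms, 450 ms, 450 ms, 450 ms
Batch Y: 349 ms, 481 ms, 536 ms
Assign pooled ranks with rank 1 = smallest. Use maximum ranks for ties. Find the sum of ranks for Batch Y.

14

Sorted (ascending): 349, 450, 450, 450, 481, 481, 536
The 3 values of 450 occupy positions 2–4 → each gets rank 4.
The 2 values of 481 occupy positions 5–6 → each gets rank 6.
Batch Y values → pooled ranks: 349→1, 481→6, 536→7
Rank sum = 1 + 6 + 7 = 14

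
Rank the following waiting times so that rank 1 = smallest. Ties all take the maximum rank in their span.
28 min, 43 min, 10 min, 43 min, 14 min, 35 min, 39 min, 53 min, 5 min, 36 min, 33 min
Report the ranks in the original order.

Sorted (ascending): 5, 10, 14, 28, 33, 35, 36, 39, 43, 43, 53
The 2 values of 43 occupy positions 9–10 → each gets rank 10.

4, 10, 2, 10, 3, 6, 8, 11, 1, 7, 5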